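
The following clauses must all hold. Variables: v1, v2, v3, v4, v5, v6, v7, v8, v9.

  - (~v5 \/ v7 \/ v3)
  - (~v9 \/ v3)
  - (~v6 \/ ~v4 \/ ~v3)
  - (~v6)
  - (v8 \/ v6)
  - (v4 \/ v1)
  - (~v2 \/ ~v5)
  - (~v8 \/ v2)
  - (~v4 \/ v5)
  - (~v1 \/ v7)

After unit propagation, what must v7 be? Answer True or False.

True

(~v6) stands alone — v6 = False.
(v8 \/ v6): since v6 = False, the clause reduces to (v8). v8 = True.
(~v8 \/ v2) with v8 = True leaves only v2, so v2 = True.
From (~v5 \/ ~v2) and v2 = True: v5 = False.
(~v4 \/ v5) with v5 = False leaves only ~v4, so v4 = False.
From (v4 \/ v1) and v4 = False: v1 = True.
In (v7 \/ ~v1), ~v1 is now false; v7 must hold, so v7 = True.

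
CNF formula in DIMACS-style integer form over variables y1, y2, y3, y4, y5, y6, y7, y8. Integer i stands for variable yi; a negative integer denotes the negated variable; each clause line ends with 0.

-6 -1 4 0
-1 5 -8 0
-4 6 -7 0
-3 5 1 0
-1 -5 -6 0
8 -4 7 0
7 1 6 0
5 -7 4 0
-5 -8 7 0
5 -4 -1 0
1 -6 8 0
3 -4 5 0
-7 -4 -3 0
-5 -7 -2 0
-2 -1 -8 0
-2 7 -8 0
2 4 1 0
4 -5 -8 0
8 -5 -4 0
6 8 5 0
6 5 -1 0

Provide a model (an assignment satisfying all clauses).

y1 = T  y2 = T  y3 = F  y4 = F  y5 = T  y6 = F  y7 = F  y8 = F

Set y1 = True and propagate.
The remaining clauses are satisfied by y2 = True, y3 = False, y4 = False, y5 = True, y6 = False, y7 = False, y8 = False.
Every clause has at least one true literal under this assignment.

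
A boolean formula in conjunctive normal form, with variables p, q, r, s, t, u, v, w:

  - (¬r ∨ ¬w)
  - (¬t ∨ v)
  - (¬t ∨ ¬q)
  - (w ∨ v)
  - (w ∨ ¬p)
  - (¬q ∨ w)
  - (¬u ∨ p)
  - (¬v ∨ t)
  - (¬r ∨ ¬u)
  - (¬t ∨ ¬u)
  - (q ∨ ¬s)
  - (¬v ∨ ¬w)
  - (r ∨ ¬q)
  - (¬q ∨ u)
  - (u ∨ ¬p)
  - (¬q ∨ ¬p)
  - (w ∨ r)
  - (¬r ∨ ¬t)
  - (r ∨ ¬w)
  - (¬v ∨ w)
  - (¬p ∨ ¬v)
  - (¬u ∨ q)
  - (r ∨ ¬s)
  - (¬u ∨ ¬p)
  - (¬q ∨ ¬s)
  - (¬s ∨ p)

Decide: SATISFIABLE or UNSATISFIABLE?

q = True:
  propagation gives t=False, w=True, r=False; an empty clause results — contradiction.
q = False:
  w = True:
    propagation gives r=False; an empty clause results — contradiction.
  w = False:
    propagation gives v=True; an empty clause results — contradiction.
Every branch closes, so no satisfying assignment exists.

UNSATISFIABLE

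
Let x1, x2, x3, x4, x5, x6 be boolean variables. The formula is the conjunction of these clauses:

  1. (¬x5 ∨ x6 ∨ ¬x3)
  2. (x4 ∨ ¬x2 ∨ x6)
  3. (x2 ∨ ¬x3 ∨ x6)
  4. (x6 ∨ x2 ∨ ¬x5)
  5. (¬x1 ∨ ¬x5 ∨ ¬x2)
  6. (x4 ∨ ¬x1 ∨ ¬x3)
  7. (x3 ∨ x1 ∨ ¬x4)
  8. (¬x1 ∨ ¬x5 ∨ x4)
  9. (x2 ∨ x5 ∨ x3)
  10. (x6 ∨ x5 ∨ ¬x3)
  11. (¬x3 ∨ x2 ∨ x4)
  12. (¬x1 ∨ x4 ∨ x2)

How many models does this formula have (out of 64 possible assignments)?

Split on x2, then x3.
  x2=1, x3=1: 5 of the 16 assignments to (x1,x4,x5,x6) work.
  x2=1, x3=0: 5 of the 16 assignments to (x1,x4,x5,x6) work.
  x2=0, x3=1: remaining (x1,x4,x5,x6) ∈ {(0,1,0,1); (0,1,1,1); (1,1,0,1); (1,1,1,1)} — 4.
  x2=0, x3=0: remaining (x1,x4,x5,x6) ∈ {(0,0,1,1); (1,1,1,1)} — 2.
Total: 5 + 5 + 4 + 2 = 16.

16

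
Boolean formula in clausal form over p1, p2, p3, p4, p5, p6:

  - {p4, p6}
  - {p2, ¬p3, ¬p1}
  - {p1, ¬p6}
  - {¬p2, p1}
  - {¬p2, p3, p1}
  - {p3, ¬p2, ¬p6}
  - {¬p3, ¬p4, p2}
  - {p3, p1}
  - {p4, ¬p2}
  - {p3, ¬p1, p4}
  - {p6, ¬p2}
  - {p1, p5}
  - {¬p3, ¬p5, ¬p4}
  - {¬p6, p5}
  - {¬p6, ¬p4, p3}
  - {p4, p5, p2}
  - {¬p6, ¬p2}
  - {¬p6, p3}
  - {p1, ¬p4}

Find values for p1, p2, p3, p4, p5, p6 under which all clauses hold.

p1 = 1  p2 = 0  p3 = 0  p4 = 1  p5 = 1  p6 = 0

Check each clause:
  1. {p4, p6} — p4 is true.
  2. {¬p3, p2, ¬p1} — ¬p3 is true.
  3. {p1, ¬p6} — p1 is true.
  4. {¬p2, p1} — p1 is true.
  5. {p3, ¬p2, p1} — p1 is true.
  6. {p3, ¬p2, ¬p6} — ¬p6 is true.
  7. {¬p3, p2, ¬p4} — ¬p3 is true.
  8. {p1, p3} — p1 is true.
  9. {p4, ¬p2} — p4 is true.
  10. {p3, ¬p1, p4} — p4 is true.
  11. {¬p2, p6} — ¬p2 is true.
  12. {p1, p5} — p1 is true.
  13. {¬p5, ¬p4, ¬p3} — ¬p3 is true.
  14. {¬p6, p5} — ¬p6 is true.
  15. {p3, ¬p6, ¬p4} — ¬p6 is true.
  16. {p5, p4, p2} — p4 is true.
  17. {¬p6, ¬p2} — ¬p6 is true.
  18. {p3, ¬p6} — ¬p6 is true.
  19. {p1, ¬p4} — p1 is true.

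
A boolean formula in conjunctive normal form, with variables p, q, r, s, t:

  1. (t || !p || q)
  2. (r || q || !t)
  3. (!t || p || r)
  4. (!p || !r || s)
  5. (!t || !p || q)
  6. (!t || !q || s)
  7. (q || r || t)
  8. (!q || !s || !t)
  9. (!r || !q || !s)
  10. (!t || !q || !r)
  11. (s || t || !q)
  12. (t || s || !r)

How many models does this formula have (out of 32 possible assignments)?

5

Satisfying assignments:
  p=0 q=0 r=1 s=0 t=1
  p=0 q=0 r=1 s=1 t=0
  p=0 q=0 r=1 s=1 t=1
  p=0 q=1 r=0 s=1 t=0
  p=1 q=1 r=0 s=1 t=0
Count: 5.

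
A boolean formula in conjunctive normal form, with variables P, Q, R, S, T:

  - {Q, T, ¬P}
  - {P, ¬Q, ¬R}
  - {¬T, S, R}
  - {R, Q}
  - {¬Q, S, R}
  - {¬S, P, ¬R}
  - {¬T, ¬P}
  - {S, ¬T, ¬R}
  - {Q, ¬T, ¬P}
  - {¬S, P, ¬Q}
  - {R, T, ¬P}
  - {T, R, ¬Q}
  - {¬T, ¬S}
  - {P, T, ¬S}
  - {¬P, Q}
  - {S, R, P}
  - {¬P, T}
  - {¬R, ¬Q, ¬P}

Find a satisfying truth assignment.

P=0, Q=0, R=1, S=0, T=0

Check each clause:
  1. {T, Q, ¬P} — ¬P is true.
  2. {¬Q, P, ¬R} — ¬Q is true.
  3. {¬T, R, S} — R is true.
  4. {R, Q} — R is true.
  5. {¬Q, R, S} — R is true.
  6. {P, ¬R, ¬S} — ¬S is true.
  7. {¬T, ¬P} — ¬T is true.
  8. {¬R, S, ¬T} — ¬T is true.
  9. {¬T, ¬P, Q} — ¬T is true.
  10. {¬S, P, ¬Q} — ¬S is true.
  11. {R, ¬P, T} — R is true.
  12. {T, ¬Q, R} — R is true.
  13. {¬S, ¬T} — ¬T is true.
  14. {P, T, ¬S} — ¬S is true.
  15. {Q, ¬P} — ¬P is true.
  16. {R, P, S} — R is true.
  17. {¬P, T} — ¬P is true.
  18. {¬P, ¬R, ¬Q} — ¬P is true.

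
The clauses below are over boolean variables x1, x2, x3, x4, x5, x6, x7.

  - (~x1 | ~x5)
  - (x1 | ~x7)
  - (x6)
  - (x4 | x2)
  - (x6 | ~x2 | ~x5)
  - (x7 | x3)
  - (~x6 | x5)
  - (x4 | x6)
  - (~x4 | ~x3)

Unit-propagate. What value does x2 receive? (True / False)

True

Unit clause (x6) sets x6 = True.
(~x6 | x5) with x6 = True leaves only x5, so x5 = True.
(~x5 | ~x1) with x5 = True leaves only ~x1, so x1 = False.
(x1 | ~x7): since x1 = False, the clause reduces to (~x7). x7 = False.
From (x3 | x7) and x7 = False: x3 = True.
In (~x3 | ~x4), ~x3 is now false; ~x4 must hold, so x4 = False.
(x4 | x2) with x4 = False leaves only x2, so x2 = True.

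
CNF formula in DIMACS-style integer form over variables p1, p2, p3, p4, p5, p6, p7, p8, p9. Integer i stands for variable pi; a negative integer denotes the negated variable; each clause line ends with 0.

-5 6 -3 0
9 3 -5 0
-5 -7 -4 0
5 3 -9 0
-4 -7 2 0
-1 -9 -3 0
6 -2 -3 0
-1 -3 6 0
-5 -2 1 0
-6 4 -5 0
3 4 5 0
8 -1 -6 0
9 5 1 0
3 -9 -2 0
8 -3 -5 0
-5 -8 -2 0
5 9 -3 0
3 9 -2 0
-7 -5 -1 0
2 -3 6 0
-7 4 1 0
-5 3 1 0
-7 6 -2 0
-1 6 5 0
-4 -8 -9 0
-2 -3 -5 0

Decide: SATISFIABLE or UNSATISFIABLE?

SATISFIABLE

p7 occurs only negated in the remaining clauses — set p7 = False.
Try p1 = True.
Set p2 = False and propagate.
The remaining clauses are satisfied by p3 = False, p4 = False, p5 = True, p6 = False, p8 = True, p9 = True.
So p1=1, p2=0, p3=0, p4=0, p5=1, p6=0, p7=0, p8=1, p9=1 is a satisfying assignment.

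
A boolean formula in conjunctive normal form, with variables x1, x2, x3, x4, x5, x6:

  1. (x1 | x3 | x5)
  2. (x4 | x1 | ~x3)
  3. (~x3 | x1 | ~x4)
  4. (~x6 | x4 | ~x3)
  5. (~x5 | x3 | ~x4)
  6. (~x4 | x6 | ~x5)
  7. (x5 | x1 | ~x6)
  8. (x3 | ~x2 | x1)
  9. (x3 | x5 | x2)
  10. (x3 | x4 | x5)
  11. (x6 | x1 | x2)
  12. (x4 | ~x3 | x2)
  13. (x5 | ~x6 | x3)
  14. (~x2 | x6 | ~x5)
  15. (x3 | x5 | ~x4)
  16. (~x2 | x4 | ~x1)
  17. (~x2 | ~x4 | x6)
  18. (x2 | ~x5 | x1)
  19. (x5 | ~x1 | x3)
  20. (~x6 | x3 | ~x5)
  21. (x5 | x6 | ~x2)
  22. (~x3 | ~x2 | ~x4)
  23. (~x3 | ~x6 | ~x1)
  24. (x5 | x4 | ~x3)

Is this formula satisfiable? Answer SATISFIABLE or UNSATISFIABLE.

Branch on x1: take x1 = True.
Branch on x2: take x2 = False.
For the remaining variables, x3 = False, x4 = False, x5 = True, x6 = False works.
So x1=T, x2=F, x3=F, x4=F, x5=T, x6=F is a satisfying assignment.

SATISFIABLE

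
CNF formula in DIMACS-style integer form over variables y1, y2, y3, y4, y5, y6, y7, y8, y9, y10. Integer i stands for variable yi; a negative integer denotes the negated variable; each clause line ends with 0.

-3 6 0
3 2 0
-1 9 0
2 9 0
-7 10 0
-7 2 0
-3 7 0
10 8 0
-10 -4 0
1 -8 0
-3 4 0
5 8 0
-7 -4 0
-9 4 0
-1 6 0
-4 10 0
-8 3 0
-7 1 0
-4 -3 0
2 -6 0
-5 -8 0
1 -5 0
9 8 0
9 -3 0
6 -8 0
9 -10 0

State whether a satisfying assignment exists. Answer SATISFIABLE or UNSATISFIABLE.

UNSATISFIABLE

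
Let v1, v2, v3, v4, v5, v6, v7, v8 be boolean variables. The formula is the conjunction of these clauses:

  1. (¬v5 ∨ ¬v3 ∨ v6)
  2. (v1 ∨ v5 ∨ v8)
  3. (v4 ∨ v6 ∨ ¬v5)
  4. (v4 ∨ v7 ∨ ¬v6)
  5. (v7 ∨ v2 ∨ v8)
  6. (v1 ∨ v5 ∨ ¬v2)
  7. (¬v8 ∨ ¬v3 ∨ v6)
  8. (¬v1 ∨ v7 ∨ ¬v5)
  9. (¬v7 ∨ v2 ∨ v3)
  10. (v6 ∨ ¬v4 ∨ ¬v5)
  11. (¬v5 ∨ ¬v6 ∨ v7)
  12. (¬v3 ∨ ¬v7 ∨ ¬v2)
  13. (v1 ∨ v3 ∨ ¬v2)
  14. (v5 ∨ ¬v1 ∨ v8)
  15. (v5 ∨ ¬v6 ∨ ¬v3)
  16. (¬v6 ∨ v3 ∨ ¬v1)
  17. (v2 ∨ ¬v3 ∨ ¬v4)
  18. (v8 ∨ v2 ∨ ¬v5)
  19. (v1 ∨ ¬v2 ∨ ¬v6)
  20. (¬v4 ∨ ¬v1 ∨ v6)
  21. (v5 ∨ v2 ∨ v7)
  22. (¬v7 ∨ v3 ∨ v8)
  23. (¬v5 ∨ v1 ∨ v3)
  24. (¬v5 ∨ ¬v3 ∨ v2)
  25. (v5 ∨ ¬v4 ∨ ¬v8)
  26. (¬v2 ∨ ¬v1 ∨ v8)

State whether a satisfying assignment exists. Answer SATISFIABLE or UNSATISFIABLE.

SATISFIABLE

Branch on v1: take v1 = True.
For the remaining variables, v2 = True, v3 = False, v4 = False, v5 = False, v6 = False, v7 = True, v8 = True works.
Every clause has at least one true literal under this assignment.
So v1=T, v2=T, v3=F, v4=F, v5=F, v6=F, v7=T, v8=T is a satisfying assignment.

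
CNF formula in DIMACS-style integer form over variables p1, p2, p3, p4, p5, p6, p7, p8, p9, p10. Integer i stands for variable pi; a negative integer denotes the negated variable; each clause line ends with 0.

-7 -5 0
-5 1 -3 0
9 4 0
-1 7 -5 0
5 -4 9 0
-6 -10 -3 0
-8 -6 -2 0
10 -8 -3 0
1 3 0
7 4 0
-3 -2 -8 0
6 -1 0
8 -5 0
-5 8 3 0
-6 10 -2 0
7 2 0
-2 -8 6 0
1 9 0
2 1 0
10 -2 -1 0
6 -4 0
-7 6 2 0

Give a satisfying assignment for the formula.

p1=True  p2=False  p3=False  p4=False  p5=False  p6=True  p7=True  p8=True  p9=True  p10=True

p9 occurs only positively in the remaining clauses — set p9 = True.
Try p1 = True.
  then p6 is forced to True.
Set p2 = False and propagate.
  then p7 is forced to True.
  then p5 is forced to False.
Branch on p3: take p3 = False.
p4, p8, p10 are now unconstrained; take p4 = False, p8 = True, p10 = True.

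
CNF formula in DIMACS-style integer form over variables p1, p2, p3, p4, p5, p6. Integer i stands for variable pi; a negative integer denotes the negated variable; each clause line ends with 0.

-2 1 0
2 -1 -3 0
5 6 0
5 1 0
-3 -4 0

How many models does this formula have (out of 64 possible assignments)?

21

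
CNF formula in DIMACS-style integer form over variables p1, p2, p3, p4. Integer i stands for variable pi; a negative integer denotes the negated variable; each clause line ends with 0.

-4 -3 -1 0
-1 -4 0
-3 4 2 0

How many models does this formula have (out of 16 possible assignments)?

10

Case analysis on p4 and p1:
  p4=1, p1=1: a clause becomes empty — 0.
  p4=1, p1=0: remaining (p2,p3) ∈ {(0,0); (0,1); (1,0); (1,1)} — 4.
  p4=0, p1=1: remaining (p2,p3) ∈ {(0,0); (1,0); (1,1)} — 3.
  p4=0, p1=0: remaining (p2,p3) ∈ {(0,0); (1,0); (1,1)} — 3.
Total: 0 + 4 + 3 + 3 = 10.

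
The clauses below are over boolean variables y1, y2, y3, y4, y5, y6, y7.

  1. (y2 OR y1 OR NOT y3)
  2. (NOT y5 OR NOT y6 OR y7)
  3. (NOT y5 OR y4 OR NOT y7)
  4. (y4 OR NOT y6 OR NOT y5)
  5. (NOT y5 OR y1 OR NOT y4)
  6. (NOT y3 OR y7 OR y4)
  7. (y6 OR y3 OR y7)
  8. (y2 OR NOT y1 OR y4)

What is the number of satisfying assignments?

47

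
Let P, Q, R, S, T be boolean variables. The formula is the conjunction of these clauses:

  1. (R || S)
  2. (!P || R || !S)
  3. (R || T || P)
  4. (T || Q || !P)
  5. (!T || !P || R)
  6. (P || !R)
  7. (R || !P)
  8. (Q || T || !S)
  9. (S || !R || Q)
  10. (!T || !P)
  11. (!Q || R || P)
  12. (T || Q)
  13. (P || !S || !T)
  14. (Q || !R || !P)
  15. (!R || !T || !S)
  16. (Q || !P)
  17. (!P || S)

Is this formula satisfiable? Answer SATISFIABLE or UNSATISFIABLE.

Branch on P: take P = True.
  then R is forced to True.
  then T is forced to False.
  then Q is forced to True.
  then S is forced to True.
So P = T, Q = T, R = T, S = T, T = F is a satisfying assignment.

SATISFIABLE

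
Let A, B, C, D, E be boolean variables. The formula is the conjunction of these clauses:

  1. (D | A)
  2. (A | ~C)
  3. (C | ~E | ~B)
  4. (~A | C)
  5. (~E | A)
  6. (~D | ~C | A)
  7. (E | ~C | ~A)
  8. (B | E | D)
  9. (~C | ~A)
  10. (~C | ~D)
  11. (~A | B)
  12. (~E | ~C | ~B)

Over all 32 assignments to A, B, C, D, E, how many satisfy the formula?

2

The models are:
  A=F B=F C=F D=T E=F
  A=F B=T C=F D=T E=F
Count: 2.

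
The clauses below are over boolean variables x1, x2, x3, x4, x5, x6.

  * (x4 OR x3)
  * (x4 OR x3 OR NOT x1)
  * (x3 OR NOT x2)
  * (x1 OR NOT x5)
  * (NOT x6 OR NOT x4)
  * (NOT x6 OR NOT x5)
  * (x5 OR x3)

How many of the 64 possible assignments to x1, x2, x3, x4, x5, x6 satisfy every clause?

17

Case analysis on x3 and x4:
  x3=1, x4=1: x2 free; 3 ways for (x1,x5,x6) × 2^1 = 6.
  x3=1, x4=0: x2 free; 5 ways for (x1,x5,x6) × 2^1 = 10.
  x3=0, x4=1: remaining (x1,x2,x5,x6) ∈ {(1,0,1,0)} — 1.
  x3=0, x4=0: a clause becomes empty — 0.
Total: 6 + 10 + 1 + 0 = 17.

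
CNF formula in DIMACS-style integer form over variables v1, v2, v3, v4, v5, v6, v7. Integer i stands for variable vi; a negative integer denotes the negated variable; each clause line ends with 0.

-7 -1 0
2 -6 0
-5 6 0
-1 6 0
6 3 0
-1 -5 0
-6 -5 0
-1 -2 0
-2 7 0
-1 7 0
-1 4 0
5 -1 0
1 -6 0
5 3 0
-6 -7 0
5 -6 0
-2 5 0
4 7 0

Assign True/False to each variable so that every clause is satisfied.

v1 = F, v2 = F, v3 = T, v4 = T, v5 = F, v6 = F, v7 = F

v3 occurs only positively in the remaining clauses — set v3 = True.
v4 occurs only positively in the remaining clauses — set v4 = True.
Set v1 = False and propagate.
  then v6 is forced to False.
  then v5 is forced to False.
  then v2 is forced to False.
v7 is now unconstrained; take v7 = False.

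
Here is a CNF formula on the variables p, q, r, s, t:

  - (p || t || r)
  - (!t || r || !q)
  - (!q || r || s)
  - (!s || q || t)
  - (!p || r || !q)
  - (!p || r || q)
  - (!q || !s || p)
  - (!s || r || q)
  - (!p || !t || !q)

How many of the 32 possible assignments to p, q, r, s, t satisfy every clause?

11

Split on q, then r.
  q=1, r=1: remaining (p,s,t) ∈ {(0,0,0); (0,0,1); (1,0,0); (1,1,0)} — 4.
  q=1, r=0: a clause becomes empty — 0.
  q=0, r=1: p free; 3 ways for (s,t) × 2^1 = 6.
  q=0, r=0: remaining (p,s,t) ∈ {(0,0,1)} — 1.
Total: 4 + 0 + 6 + 1 = 11.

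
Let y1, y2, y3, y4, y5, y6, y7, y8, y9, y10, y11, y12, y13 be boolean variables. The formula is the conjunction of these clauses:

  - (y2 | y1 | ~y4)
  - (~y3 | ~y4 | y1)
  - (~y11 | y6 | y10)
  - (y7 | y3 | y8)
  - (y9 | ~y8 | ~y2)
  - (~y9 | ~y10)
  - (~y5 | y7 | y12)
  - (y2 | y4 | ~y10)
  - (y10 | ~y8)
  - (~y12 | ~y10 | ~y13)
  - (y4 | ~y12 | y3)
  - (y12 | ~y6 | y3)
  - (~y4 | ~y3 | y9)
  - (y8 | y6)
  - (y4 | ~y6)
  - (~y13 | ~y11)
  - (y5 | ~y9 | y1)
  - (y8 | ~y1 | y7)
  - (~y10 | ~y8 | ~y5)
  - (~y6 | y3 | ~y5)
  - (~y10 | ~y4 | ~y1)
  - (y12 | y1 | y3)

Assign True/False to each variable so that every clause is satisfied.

y1=False, y2=True, y3=False, y4=True, y5=False, y6=True, y7=True, y8=False, y9=False, y10=True, y11=False, y12=True, y13=False

Check each clause:
  1. (y1 | ~y4 | y2) — y2 is true.
  2. (~y4 | ~y3 | y1) — ~y3 is true.
  3. (y6 | y10 | ~y11) — y10 is true.
  4. (y8 | y3 | y7) — y7 is true.
  5. (~y8 | ~y2 | y9) — ~y8 is true.
  6. (~y10 | ~y9) — ~y9 is true.
  7. (~y5 | y7 | y12) — ~y5 is true.
  8. (y4 | ~y10 | y2) — y2 is true.
  9. (~y8 | y10) — ~y8 is true.
  10. (~y12 | ~y10 | ~y13) — ~y13 is true.
  11. (y3 | ~y12 | y4) — y4 is true.
  12. (y3 | y12 | ~y6) — y12 is true.
  13. (y9 | ~y3 | ~y4) — ~y3 is true.
  14. (y6 | y8) — y6 is true.
  15. (y4 | ~y6) — y4 is true.
  16. (~y11 | ~y13) — ~y13 is true.
  17. (~y9 | y1 | y5) — ~y9 is true.
  18. (y7 | ~y1 | y8) — ~y1 is true.
  19. (~y8 | ~y10 | ~y5) — ~y8 is true.
  20. (~y6 | y3 | ~y5) — ~y5 is true.
  21. (~y10 | ~y1 | ~y4) — ~y1 is true.
  22. (y3 | y1 | y12) — y12 is true.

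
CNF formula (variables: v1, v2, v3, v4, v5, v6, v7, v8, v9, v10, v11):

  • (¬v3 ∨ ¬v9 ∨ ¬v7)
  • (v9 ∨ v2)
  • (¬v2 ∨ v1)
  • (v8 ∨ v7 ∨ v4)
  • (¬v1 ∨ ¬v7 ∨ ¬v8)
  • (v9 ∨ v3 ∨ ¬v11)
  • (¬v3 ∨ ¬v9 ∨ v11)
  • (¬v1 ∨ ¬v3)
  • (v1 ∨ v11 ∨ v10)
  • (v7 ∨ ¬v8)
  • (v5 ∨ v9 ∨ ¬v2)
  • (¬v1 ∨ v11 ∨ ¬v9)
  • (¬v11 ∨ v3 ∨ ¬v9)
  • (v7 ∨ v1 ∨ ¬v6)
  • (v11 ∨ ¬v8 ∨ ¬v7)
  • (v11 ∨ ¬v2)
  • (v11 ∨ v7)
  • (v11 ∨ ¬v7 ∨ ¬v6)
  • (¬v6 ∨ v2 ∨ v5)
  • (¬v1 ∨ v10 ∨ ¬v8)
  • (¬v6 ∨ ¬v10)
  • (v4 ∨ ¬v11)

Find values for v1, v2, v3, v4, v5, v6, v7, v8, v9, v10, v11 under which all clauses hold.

Pure literal: v4 appears only positively; assign v4 = True.
v6 occurs only negated in the remaining clauses — set v6 = False.
Branch on v1: take v1 = False.
  then v2 is forced to False.
  then v9 is forced to True.
Branch on v3: take v3 = False.
  then v11 is forced to False.
  then v10 is forced to True.
  then v7 is forced to True.
  then v8 is forced to False.
v5 is now unconstrained; take v5 = False.
Every clause has at least one true literal under this assignment.
Check each clause:
  1. (¬v7 ∨ ¬v9 ∨ ¬v3) — ¬v3 is true.
  2. (v2 ∨ v9) — v9 is true.
  3. (¬v2 ∨ v1) — ¬v2 is true.
  4. (v8 ∨ v7 ∨ v4) — v4 is true.
  5. (¬v1 ∨ ¬v8 ∨ ¬v7) — ¬v8 is true.
  6. (v3 ∨ v9 ∨ ¬v11) — v9 is true.
  7. (¬v9 ∨ ¬v3 ∨ v11) — ¬v3 is true.
  8. (¬v1 ∨ ¬v3) — ¬v3 is true.
  9. (v11 ∨ v10 ∨ v1) — v10 is true.
  10. (¬v8 ∨ v7) — ¬v8 is true.
  11. (¬v2 ∨ v9 ∨ v5) — v9 is true.
  12. (¬v1 ∨ v11 ∨ ¬v9) — ¬v1 is true.
  13. (v3 ∨ ¬v11 ∨ ¬v9) — ¬v11 is true.
  14. (¬v6 ∨ v7 ∨ v1) — ¬v6 is true.
  15. (¬v7 ∨ v11 ∨ ¬v8) — ¬v8 is true.
  16. (v11 ∨ ¬v2) — ¬v2 is true.
  17. (v11 ∨ v7) — v7 is true.
  18. (¬v6 ∨ ¬v7 ∨ v11) — ¬v6 is true.
  19. (¬v6 ∨ v5 ∨ v2) — ¬v6 is true.
  20. (¬v1 ∨ ¬v8 ∨ v10) — ¬v8 is true.
  21. (¬v10 ∨ ¬v6) — ¬v6 is true.
  22. (¬v11 ∨ v4) — v4 is true.

v1 = 0, v2 = 0, v3 = 0, v4 = 1, v5 = 0, v6 = 0, v7 = 1, v8 = 0, v9 = 1, v10 = 1, v11 = 0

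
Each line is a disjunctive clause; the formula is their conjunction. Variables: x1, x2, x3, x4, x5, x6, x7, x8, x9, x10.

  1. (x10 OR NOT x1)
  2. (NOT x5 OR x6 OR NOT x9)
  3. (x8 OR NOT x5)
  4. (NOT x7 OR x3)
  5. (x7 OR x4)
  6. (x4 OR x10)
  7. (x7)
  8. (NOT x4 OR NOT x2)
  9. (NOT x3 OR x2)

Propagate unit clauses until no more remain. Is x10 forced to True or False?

Unit clause (x7) sets x7 = True.
(NOT x7 OR x3) with x7 = True leaves only x3, so x3 = True.
(NOT x3 OR x2): since x3 = True, the clause reduces to (x2). x2 = True.
From (NOT x2 OR NOT x4) and x2 = True: x4 = False.
In (x10 OR x4), x4 is now false; x10 must hold, so x10 = True.

True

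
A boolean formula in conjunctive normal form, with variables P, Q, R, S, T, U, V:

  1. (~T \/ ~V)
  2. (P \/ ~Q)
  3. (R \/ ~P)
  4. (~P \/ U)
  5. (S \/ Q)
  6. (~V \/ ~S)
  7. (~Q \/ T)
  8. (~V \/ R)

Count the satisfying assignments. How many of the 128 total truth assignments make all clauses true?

Case analysis on P and Q:
  P=T, Q=T: remaining (R,S,T,U,V) ∈ {(T,F,T,T,F); (T,T,T,T,F)} — 2.
  P=T, Q=F: remaining (R,S,T,U,V) ∈ {(T,T,F,T,F); (T,T,T,T,F)} — 2.
  P=F, Q=T: a clause becomes empty — 0.
  P=F, Q=F: forces S=T; V=F; R, T, U free → 2^3 = 8.
Total: 2 + 2 + 0 + 8 = 12.

12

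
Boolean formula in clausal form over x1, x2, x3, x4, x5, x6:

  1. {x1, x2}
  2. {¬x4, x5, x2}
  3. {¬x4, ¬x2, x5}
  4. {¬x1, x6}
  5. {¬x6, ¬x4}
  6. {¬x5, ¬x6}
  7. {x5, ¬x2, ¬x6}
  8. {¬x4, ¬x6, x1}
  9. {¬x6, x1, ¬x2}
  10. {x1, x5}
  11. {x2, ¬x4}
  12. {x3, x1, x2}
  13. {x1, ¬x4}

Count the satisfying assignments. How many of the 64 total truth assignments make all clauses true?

4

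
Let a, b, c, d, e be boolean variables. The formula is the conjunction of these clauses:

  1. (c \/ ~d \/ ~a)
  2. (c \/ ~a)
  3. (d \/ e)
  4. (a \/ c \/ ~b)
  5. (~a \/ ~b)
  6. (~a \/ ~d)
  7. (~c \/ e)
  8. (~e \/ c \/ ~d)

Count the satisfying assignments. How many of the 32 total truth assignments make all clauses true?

Split on a, then c.
  a=1, c=1: remaining (b,d,e) ∈ {(0,0,1)} — 1.
  a=1, c=0: a clause becomes empty — 0.
  a=0, c=1: remaining (b,d,e) ∈ {(0,0,1); (0,1,1); (1,0,1); (1,1,1)} — 4.
  a=0, c=0: remaining (b,d,e) ∈ {(0,0,1); (0,1,0)} — 2.
Total: 1 + 0 + 4 + 2 = 7.

7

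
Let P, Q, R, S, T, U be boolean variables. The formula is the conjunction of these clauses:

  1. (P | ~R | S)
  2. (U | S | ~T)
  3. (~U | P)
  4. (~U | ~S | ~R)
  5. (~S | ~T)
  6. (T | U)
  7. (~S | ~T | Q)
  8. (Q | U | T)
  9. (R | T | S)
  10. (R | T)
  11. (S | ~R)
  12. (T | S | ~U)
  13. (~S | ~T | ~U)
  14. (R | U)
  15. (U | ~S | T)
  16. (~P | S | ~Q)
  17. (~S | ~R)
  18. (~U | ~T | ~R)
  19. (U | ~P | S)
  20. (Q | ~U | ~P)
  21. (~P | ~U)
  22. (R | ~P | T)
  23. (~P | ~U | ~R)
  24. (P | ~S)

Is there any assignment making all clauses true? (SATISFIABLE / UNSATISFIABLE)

S = True:
  propagation gives T=False, U=True, P=True; an empty clause results — contradiction.
S = False:
  propagation gives R=False, T=True, U=True, P=True; an empty clause results — contradiction.
Every branch closes, so no satisfying assignment exists.

UNSATISFIABLE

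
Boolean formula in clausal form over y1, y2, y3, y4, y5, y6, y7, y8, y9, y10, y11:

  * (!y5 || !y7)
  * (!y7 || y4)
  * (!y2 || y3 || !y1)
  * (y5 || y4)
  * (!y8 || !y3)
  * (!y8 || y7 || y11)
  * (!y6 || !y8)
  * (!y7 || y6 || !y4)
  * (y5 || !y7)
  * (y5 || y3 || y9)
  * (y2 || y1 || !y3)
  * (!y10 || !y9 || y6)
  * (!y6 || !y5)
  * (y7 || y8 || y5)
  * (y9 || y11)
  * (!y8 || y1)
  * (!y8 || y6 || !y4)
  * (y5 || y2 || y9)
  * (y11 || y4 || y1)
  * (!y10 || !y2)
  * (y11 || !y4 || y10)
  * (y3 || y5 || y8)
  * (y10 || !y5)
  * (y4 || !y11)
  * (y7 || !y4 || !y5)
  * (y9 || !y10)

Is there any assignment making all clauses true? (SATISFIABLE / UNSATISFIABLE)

UNSATISFIABLE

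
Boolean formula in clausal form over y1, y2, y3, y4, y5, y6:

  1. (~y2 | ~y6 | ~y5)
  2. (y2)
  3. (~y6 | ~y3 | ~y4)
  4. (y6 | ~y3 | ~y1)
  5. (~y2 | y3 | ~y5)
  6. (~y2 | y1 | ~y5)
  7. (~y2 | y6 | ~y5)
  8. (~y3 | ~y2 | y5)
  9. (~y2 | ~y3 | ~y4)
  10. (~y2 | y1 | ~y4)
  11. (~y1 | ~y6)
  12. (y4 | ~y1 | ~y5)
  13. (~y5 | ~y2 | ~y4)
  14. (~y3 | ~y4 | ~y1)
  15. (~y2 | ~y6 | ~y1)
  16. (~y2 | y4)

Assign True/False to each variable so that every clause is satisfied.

y1 = T  y2 = T  y3 = F  y4 = T  y5 = F  y6 = F

The clause (y2) is unit: y2 must be True.
(y4) is a unit clause, so y4 = True.
The clause (~y3) is unit: y3 must be False.
(~y5) is a unit clause, so y5 = False.
Unit propagation: (y1) forces y1 = True.
The clause (~y6) is unit: y6 must be False.
Every clause has at least one true literal under this assignment.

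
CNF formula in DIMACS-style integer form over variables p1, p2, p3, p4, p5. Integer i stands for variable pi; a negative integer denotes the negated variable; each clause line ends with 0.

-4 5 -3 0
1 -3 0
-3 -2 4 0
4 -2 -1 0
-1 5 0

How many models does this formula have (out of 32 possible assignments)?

14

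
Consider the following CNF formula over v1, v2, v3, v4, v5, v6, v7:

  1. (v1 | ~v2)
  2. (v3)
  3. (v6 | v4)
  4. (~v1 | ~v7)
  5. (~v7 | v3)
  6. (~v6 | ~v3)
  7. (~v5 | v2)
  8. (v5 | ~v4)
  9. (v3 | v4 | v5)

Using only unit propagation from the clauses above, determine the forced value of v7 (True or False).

(v3) stands alone — v3 = True.
From (~v3 | ~v6) and v3 = True: v6 = False.
From (v4 | v6) and v6 = False: v4 = True.
(~v4 | v5): since v4 = True, the clause reduces to (v5). v5 = True.
In (~v5 | v2), ~v5 is now false; v2 must hold, so v2 = True.
(~v2 | v1): since v2 = True, the clause reduces to (v1). v1 = True.
From (~v7 | ~v1) and v1 = True: v7 = False.

False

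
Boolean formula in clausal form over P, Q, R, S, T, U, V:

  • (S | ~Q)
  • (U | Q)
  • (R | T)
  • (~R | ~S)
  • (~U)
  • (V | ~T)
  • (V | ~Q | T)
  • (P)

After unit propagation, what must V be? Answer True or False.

True

(~U) stands alone — U = False.
From (Q | U) and U = False: Q = True.
(S | ~Q) with Q = True leaves only S, so S = True.
(~S | ~R) with S = True leaves only ~R, so R = False.
(R | T): since R = False, the clause reduces to (T). T = True.
(V | ~T) with T = True leaves only V, so V = True.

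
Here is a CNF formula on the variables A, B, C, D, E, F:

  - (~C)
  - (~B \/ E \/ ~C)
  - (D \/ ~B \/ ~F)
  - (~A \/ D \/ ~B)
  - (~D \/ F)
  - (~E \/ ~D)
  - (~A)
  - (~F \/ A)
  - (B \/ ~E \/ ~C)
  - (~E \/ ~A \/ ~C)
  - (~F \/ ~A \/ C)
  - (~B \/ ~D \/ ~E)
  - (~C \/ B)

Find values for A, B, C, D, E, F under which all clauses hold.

A = False, B = False, C = False, D = False, E = True, F = False

(~C) is a unit clause, so C = False.
(~A) is a unit clause, so A = False.
Unit propagation: (~F) forces F = False.
(~D) is a unit clause, so D = False.
B, E are now unconstrained; take B = False, E = True.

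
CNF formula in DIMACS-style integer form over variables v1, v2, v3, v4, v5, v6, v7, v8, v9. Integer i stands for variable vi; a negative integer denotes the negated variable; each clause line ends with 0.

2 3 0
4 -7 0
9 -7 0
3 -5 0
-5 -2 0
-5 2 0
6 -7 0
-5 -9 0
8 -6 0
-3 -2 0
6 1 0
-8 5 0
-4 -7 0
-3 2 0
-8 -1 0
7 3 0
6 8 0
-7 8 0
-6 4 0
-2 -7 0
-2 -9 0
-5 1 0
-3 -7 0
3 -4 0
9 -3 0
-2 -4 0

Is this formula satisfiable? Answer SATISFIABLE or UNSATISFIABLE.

UNSATISFIABLE

v2 = True:
  propagation gives v5=False, v3=False, v8=False, v6=False; an empty clause results — contradiction.
v2 = False:
  propagation gives v3=True; an empty clause results — contradiction.
Every branch closes, so no satisfying assignment exists.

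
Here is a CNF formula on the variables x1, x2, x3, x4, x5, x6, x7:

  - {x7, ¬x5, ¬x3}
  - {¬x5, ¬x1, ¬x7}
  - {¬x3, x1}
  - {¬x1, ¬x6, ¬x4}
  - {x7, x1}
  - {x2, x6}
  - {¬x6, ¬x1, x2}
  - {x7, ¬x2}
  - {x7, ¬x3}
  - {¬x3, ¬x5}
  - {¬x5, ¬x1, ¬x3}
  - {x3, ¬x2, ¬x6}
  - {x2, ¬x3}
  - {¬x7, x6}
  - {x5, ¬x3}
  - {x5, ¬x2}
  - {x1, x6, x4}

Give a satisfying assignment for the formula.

x1=F  x2=F  x3=F  x4=T  x5=T  x6=T  x7=T

Set x1 = False and propagate.
  then x3 is forced to False.
  then x7 is forced to True.
  then x6 is forced to True.
  then x2 is forced to False.
x4, x5 are now unconstrained; take x4 = True, x5 = True.
Check each clause:
  1. {x7, ¬x3, ¬x5} — ¬x3 is true.
  2. {¬x7, ¬x1, ¬x5} — ¬x1 is true.
  3. {¬x3, x1} — ¬x3 is true.
  4. {¬x6, ¬x1, ¬x4} — ¬x1 is true.
  5. {x1, x7} — x7 is true.
  6. {x6, x2} — x6 is true.
  7. {¬x1, x2, ¬x6} — ¬x1 is true.
  8. {x7, ¬x2} — ¬x2 is true.
  9. {x7, ¬x3} — ¬x3 is true.
  10. {¬x3, ¬x5} — ¬x3 is true.
  11. {¬x5, ¬x1, ¬x3} — ¬x3 is true.
  12. {¬x6, ¬x2, x3} — ¬x2 is true.
  13. {¬x3, x2} — ¬x3 is true.
  14. {x6, ¬x7} — x6 is true.
  15. {¬x3, x5} — ¬x3 is true.
  16. {¬x2, x5} — x5 is true.
  17. {x1, x4, x6} — x4 is true.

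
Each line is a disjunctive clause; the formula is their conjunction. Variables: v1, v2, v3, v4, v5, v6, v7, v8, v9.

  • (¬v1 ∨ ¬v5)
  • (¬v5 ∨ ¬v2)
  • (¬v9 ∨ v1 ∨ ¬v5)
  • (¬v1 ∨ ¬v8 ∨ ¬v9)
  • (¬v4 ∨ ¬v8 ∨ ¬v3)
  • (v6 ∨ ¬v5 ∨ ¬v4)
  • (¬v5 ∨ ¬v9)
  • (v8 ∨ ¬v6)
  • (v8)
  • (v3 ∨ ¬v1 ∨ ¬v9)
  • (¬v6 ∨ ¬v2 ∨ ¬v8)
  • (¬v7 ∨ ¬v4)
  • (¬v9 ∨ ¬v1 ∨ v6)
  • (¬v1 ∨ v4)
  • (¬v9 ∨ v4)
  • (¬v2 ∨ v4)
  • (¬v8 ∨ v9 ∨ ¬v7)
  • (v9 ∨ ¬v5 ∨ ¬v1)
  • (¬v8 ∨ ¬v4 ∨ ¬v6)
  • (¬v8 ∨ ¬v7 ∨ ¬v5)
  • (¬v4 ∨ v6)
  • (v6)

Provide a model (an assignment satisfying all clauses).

Unit propagation: (v8) forces v8 = True.
Unit propagation: (v6) forces v6 = True.
Unit propagation: (¬v2) forces v2 = False.
(¬v4) is a unit clause, so v4 = False.
The clause (¬v1) is unit: v1 must be False.
The clause (¬v9) is unit: v9 must be False.
Unit propagation: (¬v7) forces v7 = False.
v3, v5 are now unconstrained; take v3 = True, v5 = False.

v1 = False, v2 = False, v3 = True, v4 = False, v5 = False, v6 = True, v7 = False, v8 = True, v9 = False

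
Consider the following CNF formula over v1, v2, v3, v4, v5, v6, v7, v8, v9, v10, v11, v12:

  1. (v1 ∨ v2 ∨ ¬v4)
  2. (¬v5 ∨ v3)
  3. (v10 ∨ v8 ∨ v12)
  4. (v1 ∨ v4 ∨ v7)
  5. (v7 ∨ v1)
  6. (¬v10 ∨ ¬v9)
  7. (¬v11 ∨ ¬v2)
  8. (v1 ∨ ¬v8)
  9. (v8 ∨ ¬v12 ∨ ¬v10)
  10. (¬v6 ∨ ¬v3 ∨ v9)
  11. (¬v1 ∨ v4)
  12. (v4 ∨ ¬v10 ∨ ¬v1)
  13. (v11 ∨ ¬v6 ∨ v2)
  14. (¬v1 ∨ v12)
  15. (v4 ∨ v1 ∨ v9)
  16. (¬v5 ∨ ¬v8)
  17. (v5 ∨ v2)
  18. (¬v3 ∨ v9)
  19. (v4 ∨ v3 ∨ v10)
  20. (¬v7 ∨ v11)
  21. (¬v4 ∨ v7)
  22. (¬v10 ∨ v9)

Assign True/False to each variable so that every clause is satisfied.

v1=T, v2=F, v3=T, v4=T, v5=T, v6=T, v7=T, v8=F, v9=T, v10=F, v11=T, v12=T

Try v1 = True.
  then v4 is forced to True.
  then v12 is forced to True.
  then v7 is forced to True.
  then v11 is forced to True.
  then v2 is forced to False.
  then v5 is forced to True.
  then v3 is forced to True.
  then v8 is forced to False.
  then v10 is forced to False.
  then v9 is forced to True.
v6 is now unconstrained; take v6 = True.
Check each clause:
  1. (v2 ∨ v1 ∨ ¬v4) — v1 is true.
  2. (v3 ∨ ¬v5) — v3 is true.
  3. (v8 ∨ v12 ∨ v10) — v12 is true.
  4. (v7 ∨ v1 ∨ v4) — v1 is true.
  5. (v7 ∨ v1) — v1 is true.
  6. (¬v9 ∨ ¬v10) — ¬v10 is true.
  7. (¬v11 ∨ ¬v2) — ¬v2 is true.
  8. (¬v8 ∨ v1) — ¬v8 is true.
  9. (v8 ∨ ¬v10 ∨ ¬v12) — ¬v10 is true.
  10. (v9 ∨ ¬v3 ∨ ¬v6) — v9 is true.
  11. (v4 ∨ ¬v1) — v4 is true.
  12. (v4 ∨ ¬v1 ∨ ¬v10) — v4 is true.
  13. (¬v6 ∨ v11 ∨ v2) — v11 is true.
  14. (v12 ∨ ¬v1) — v12 is true.
  15. (v1 ∨ v4 ∨ v9) — v9 is true.
  16. (¬v5 ∨ ¬v8) — ¬v8 is true.
  17. (v5 ∨ v2) — v5 is true.
  18. (¬v3 ∨ v9) — v9 is true.
  19. (v3 ∨ v10 ∨ v4) — v3 is true.
  20. (¬v7 ∨ v11) — v11 is true.
  21. (¬v4 ∨ v7) — v7 is true.
  22. (v9 ∨ ¬v10) — v9 is true.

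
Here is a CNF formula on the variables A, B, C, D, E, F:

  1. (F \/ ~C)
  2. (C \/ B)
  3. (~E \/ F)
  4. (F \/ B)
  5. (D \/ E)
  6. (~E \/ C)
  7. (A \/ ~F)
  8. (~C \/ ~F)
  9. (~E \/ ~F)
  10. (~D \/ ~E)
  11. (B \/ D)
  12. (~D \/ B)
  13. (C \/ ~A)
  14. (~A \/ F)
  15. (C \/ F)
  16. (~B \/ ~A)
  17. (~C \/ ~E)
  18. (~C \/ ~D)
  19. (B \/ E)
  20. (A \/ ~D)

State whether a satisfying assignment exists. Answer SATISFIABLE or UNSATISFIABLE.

UNSATISFIABLE

C = True:
  propagation gives F=True; an empty clause results — contradiction.
C = False:
  propagation gives B=True, E=False, D=True, A=False; an empty clause results — contradiction.
Every branch closes, so no satisfying assignment exists.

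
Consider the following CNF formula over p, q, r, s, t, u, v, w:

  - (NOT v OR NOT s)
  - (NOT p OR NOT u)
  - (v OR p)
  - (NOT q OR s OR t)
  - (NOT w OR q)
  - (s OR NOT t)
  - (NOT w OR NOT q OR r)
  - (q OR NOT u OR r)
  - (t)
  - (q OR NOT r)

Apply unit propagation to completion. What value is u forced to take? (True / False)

False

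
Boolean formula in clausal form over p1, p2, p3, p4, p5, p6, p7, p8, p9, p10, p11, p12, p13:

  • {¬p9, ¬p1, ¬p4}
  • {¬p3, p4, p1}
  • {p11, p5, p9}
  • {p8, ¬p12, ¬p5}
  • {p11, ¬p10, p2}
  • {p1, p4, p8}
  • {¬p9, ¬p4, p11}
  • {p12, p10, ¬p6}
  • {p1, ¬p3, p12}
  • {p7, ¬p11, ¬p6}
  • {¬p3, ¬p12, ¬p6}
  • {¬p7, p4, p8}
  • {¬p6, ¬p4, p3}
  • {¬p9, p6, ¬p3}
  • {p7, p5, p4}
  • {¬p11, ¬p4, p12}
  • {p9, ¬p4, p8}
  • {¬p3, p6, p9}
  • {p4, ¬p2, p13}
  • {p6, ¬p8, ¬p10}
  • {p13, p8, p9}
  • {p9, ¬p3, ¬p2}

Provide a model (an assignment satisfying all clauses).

p13 occurs only positively in the remaining clauses — set p13 = True.
Set p1 = False and propagate.
Try p2 = True.
For the remaining variables, p3 = False, p4 = False, p5 = True, p6 = False, p7 = False, p8 = True, p9 = True, p10 = False, p11 = False, p12 = False works.
Check each clause:
  1. {¬p4, ¬p1, ¬p9} — ¬p4 is true.
  2. {p1, p4, ¬p3} — ¬p3 is true.
  3. {p9, p5, p11} — p9 is true.
  4. {¬p12, p8, ¬p5} — p8 is true.
  5. {p11, ¬p10, p2} — p2 is true.
  6. {p1, p8, p4} — p8 is true.
  7. {p11, ¬p9, ¬p4} — ¬p4 is true.
  8. {p12, p10, ¬p6} — ¬p6 is true.
  9. {p1, p12, ¬p3} — ¬p3 is true.
  10. {¬p6, p7, ¬p11} — ¬p6 is true.
  11. {¬p6, ¬p3, ¬p12} — ¬p6 is true.
  12. {p8, p4, ¬p7} — p8 is true.
  13. {p3, ¬p6, ¬p4} — ¬p6 is true.
  14. {¬p3, p6, ¬p9} — ¬p3 is true.
  15. {p7, p5, p4} — p5 is true.
  16. {p12, ¬p11, ¬p4} — ¬p11 is true.
  17. {p9, p8, ¬p4} — p8 is true.
  18. {¬p3, p6, p9} — p9 is true.
  19. {p4, p13, ¬p2} — p13 is true.
  20. {¬p8, ¬p10, p6} — ¬p10 is true.
  21. {p9, p8, p13} — p8 is true.
  22. {p9, ¬p3, ¬p2} — p9 is true.

p1 = False  p2 = True  p3 = False  p4 = False  p5 = True  p6 = False  p7 = False  p8 = True  p9 = True  p10 = False  p11 = False  p12 = False  p13 = True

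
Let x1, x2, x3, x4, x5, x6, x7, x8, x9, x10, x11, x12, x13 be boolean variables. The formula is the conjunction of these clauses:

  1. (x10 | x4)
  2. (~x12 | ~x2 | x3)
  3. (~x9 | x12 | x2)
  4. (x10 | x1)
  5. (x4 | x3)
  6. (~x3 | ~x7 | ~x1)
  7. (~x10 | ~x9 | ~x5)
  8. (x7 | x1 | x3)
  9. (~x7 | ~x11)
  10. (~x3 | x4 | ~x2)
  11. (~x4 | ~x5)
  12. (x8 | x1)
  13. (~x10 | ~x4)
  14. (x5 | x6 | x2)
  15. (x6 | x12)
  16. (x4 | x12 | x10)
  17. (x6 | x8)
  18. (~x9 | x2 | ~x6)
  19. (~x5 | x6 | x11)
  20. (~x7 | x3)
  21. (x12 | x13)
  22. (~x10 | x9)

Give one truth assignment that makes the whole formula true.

x1=T, x2=T, x3=T, x4=T, x5=F, x6=T, x7=F, x8=T, x9=T, x10=F, x11=T, x12=T, x13=T

Check each clause:
  1. (x4 | x10) — x4 is true.
  2. (~x12 | x3 | ~x2) — x3 is true.
  3. (~x9 | x2 | x12) — x2 is true.
  4. (x1 | x10) — x1 is true.
  5. (x3 | x4) — x3 is true.
  6. (~x7 | ~x3 | ~x1) — ~x7 is true.
  7. (~x5 | ~x10 | ~x9) — ~x5 is true.
  8. (x3 | x7 | x1) — x1 is true.
  9. (~x7 | ~x11) — ~x7 is true.
  10. (~x3 | x4 | ~x2) — x4 is true.
  11. (~x4 | ~x5) — ~x5 is true.
  12. (x1 | x8) — x8 is true.
  13. (~x4 | ~x10) — ~x10 is true.
  14. (x6 | x2 | x5) — x2 is true.
  15. (x12 | x6) — x12 is true.
  16. (x4 | x10 | x12) — x4 is true.
  17. (x8 | x6) — x8 is true.
  18. (x2 | ~x9 | ~x6) — x2 is true.
  19. (~x5 | x6 | x11) — x11 is true.
  20. (x3 | ~x7) — ~x7 is true.
  21. (x13 | x12) — x12 is true.
  22. (x9 | ~x10) — x9 is true.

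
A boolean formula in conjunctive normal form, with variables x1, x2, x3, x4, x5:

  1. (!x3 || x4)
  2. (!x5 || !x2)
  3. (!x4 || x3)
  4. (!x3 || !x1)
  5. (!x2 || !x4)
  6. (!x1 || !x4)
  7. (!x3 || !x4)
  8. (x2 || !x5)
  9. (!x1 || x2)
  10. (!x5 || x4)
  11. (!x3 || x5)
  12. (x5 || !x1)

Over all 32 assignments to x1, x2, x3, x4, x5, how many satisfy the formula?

2

Satisfying assignments:
  x1=0 x2=0 x3=0 x4=0 x5=0
  x1=0 x2=1 x3=0 x4=0 x5=0
That's 2 in total.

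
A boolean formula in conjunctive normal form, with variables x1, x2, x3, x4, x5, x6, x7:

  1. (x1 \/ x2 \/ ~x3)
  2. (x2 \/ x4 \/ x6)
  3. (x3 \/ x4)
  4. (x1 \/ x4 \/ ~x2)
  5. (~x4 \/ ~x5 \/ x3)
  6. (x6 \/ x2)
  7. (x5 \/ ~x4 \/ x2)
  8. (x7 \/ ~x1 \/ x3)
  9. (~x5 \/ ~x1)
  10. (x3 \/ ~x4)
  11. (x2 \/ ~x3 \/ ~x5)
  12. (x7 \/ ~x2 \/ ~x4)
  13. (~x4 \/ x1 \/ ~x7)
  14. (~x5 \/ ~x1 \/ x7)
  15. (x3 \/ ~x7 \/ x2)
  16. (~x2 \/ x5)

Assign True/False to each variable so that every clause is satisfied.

x1=T, x2=F, x3=T, x4=F, x5=F, x6=T, x7=T

Check each clause:
  1. (~x3 \/ x2 \/ x1) — x1 is true.
  2. (x4 \/ x6 \/ x2) — x6 is true.
  3. (x4 \/ x3) — x3 is true.
  4. (~x2 \/ x4 \/ x1) — x1 is true.
  5. (~x4 \/ x3 \/ ~x5) — x3 is true.
  6. (x6 \/ x2) — x6 is true.
  7. (~x4 \/ x2 \/ x5) — ~x4 is true.
  8. (~x1 \/ x3 \/ x7) — x3 is true.
  9. (~x1 \/ ~x5) — ~x5 is true.
  10. (x3 \/ ~x4) — x3 is true.
  11. (x2 \/ ~x3 \/ ~x5) — ~x5 is true.
  12. (~x4 \/ ~x2 \/ x7) — ~x4 is true.
  13. (x1 \/ ~x4 \/ ~x7) — x1 is true.
  14. (x7 \/ ~x5 \/ ~x1) — ~x5 is true.
  15. (~x7 \/ x3 \/ x2) — x3 is true.
  16. (~x2 \/ x5) — ~x2 is true.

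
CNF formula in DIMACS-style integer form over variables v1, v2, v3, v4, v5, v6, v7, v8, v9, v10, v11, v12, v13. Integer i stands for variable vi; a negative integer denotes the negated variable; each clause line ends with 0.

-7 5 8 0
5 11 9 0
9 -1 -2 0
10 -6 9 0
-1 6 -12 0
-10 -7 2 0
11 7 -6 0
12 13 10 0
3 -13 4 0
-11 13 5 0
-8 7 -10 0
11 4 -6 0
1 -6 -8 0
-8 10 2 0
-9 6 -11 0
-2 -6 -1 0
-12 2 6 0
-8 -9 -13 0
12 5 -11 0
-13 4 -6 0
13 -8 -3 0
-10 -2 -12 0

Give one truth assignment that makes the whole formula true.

v1=0, v2=0, v3=0, v4=0, v5=1, v6=1, v7=0, v8=0, v9=1, v10=1, v11=1, v12=1, v13=0

Pure literal: v5 appears only positively; assign v5 = True.
Try v1 = False.
Set v2 = False and propagate.
For the remaining variables, v3 = False, v4 = False, v6 = True, v7 = False, v8 = False, v9 = True, v10 = True, v11 = True, v12 = True, v13 = False works.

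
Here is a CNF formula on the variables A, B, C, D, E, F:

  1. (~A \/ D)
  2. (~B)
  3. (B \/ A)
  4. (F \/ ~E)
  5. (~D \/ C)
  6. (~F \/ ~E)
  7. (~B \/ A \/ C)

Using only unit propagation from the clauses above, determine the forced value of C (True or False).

True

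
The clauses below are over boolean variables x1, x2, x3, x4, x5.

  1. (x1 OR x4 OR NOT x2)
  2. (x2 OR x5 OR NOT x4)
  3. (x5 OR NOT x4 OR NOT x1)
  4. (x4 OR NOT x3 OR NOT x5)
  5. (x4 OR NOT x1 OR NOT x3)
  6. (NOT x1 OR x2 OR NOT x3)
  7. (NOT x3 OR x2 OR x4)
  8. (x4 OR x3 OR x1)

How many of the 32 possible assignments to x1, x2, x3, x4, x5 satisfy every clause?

Split on x4, then x1.
  x4=1, x1=1: remaining (x2,x3,x5) ∈ {(0,0,1); (1,0,1); (1,1,1)} — 3.
  x4=1, x1=0: x3 free; 3 ways for (x2,x5) × 2^1 = 6.
  x4=0, x1=1: remaining (x2,x3,x5) ∈ {(0,0,0); (0,0,1); (1,0,0); (1,0,1)} — 4.
  x4=0, x1=0: a clause becomes empty — 0.
Total: 3 + 6 + 4 + 0 = 13.

13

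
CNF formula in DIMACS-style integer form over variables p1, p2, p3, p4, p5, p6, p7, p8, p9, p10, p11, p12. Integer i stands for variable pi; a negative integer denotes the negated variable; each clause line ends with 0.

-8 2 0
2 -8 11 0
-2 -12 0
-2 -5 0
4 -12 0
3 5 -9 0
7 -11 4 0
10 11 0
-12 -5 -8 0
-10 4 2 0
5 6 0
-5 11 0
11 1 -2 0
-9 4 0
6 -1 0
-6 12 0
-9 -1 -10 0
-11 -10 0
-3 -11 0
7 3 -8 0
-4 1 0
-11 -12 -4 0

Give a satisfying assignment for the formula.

p1=0, p2=0, p3=0, p4=0, p5=1, p6=0, p7=1, p8=0, p9=0, p10=0, p11=1, p12=0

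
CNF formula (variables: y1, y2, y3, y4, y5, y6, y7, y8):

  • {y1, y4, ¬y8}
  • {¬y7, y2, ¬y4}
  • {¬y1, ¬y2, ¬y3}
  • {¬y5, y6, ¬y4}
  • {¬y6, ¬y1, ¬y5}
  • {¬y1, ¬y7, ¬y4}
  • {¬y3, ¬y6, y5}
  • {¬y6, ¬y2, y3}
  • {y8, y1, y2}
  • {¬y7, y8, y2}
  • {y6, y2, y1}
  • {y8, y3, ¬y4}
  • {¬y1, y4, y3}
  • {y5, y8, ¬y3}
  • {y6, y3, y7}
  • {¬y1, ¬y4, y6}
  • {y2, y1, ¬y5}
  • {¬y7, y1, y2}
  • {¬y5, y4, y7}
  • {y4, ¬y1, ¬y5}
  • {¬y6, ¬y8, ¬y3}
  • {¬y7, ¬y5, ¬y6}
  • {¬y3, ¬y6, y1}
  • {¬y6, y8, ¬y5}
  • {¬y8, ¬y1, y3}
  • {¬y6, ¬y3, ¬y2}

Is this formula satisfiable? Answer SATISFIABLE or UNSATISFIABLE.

SATISFIABLE

Branch on y1: take y1 = False.
For the remaining variables, y2 = True, y3 = True, y4 = True, y5 = False, y6 = False, y7 = False, y8 = True works.
So y1=False, y2=True, y3=True, y4=True, y5=False, y6=False, y7=False, y8=True is a satisfying assignment.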